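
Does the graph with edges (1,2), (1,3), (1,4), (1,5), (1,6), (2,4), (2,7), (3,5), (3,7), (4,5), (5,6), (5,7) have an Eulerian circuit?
No (6 vertices have odd degree: {1, 2, 3, 4, 5, 7}; Eulerian circuit requires 0)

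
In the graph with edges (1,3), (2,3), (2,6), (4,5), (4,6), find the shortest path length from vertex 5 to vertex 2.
3 (path: 5 -> 4 -> 6 -> 2, 3 edges)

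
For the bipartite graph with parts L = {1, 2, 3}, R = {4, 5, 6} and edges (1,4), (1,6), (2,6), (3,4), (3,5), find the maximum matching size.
3 (matching: (1,4), (2,6), (3,5); upper bound min(|L|,|R|) = min(3,3) = 3)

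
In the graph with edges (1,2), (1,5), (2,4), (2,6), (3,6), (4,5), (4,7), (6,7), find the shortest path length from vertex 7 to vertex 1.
3 (path: 7 -> 6 -> 2 -> 1, 3 edges)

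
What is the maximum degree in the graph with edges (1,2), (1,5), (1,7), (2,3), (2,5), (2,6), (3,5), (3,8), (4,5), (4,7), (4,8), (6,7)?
4 (attained at vertices 2, 5)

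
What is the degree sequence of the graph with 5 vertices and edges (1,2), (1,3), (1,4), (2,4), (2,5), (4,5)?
[3, 3, 3, 2, 1] (degrees: deg(1)=3, deg(2)=3, deg(3)=1, deg(4)=3, deg(5)=2)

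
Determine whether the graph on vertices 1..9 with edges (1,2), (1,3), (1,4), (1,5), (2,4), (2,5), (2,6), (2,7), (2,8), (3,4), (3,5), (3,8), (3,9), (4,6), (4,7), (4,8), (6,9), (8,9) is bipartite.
No (odd cycle of length 3: 2 -> 1 -> 4 -> 2)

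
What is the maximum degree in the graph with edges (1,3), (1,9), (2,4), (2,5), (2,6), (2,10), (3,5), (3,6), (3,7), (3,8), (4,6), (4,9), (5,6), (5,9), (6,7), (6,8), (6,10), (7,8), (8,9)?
7 (attained at vertex 6)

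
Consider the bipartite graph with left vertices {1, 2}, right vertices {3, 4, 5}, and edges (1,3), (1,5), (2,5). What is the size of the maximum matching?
2 (matching: (1,3), (2,5); upper bound min(|L|,|R|) = min(2,3) = 2)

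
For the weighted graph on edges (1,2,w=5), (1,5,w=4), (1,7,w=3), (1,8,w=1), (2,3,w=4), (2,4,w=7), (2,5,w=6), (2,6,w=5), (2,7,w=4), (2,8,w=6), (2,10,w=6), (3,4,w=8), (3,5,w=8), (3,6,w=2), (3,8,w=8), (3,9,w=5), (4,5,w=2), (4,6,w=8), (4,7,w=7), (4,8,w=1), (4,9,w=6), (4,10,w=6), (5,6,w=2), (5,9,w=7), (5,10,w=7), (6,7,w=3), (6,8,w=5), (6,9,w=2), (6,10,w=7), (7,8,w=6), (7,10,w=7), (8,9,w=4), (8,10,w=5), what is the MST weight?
22 (MST edges: (1,7,w=3), (1,8,w=1), (2,3,w=4), (3,6,w=2), (4,5,w=2), (4,8,w=1), (5,6,w=2), (6,9,w=2), (8,10,w=5); sum of weights 3 + 1 + 4 + 2 + 2 + 1 + 2 + 2 + 5 = 22)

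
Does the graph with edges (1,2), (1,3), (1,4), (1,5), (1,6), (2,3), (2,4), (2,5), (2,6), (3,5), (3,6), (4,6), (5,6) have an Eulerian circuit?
No (4 vertices have odd degree: {1, 2, 4, 6}; Eulerian circuit requires 0)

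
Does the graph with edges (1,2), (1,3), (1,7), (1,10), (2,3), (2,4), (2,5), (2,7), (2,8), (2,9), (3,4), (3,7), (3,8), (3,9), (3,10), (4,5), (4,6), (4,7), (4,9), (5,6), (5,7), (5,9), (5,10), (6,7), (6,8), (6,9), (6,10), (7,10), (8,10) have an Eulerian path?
No (4 vertices have odd degree: {2, 3, 7, 9}; Eulerian path requires 0 or 2)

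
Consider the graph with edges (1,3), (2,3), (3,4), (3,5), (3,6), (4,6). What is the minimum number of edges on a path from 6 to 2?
2 (path: 6 -> 3 -> 2, 2 edges)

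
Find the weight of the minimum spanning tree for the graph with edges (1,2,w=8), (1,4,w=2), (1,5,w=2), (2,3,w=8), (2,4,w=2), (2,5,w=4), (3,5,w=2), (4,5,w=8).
8 (MST edges: (1,4,w=2), (1,5,w=2), (2,4,w=2), (3,5,w=2); sum of weights 2 + 2 + 2 + 2 = 8)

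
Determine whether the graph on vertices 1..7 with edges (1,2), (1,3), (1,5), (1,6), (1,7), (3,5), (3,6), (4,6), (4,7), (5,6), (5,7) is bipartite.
No (odd cycle of length 3: 6 -> 1 -> 5 -> 6)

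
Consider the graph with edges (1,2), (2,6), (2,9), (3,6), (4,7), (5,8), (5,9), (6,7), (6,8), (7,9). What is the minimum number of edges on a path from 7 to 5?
2 (path: 7 -> 9 -> 5, 2 edges)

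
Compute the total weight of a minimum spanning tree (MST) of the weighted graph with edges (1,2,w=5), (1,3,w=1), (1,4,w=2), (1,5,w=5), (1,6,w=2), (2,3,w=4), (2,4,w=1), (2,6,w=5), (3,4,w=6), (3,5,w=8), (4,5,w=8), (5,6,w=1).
7 (MST edges: (1,3,w=1), (1,4,w=2), (1,6,w=2), (2,4,w=1), (5,6,w=1); sum of weights 1 + 2 + 2 + 1 + 1 = 7)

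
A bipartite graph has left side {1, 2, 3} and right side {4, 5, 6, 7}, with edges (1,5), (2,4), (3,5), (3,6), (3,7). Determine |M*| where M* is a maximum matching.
3 (matching: (1,5), (2,4), (3,7); upper bound min(|L|,|R|) = min(3,4) = 3)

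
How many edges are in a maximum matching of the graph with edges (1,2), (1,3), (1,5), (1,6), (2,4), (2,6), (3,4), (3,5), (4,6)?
3 (matching: (1,6), (2,4), (3,5); upper bound floor(n/2) = floor(6/2) = 3)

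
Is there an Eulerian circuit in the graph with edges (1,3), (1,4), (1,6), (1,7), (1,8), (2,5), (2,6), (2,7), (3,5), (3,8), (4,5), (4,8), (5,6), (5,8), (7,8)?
No (8 vertices have odd degree: {1, 2, 3, 4, 5, 6, 7, 8}; Eulerian circuit requires 0)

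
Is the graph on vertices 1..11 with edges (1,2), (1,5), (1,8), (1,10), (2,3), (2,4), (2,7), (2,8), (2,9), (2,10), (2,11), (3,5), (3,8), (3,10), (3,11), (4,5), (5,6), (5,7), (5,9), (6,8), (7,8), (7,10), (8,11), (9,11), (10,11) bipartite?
No (odd cycle of length 3: 2 -> 1 -> 8 -> 2)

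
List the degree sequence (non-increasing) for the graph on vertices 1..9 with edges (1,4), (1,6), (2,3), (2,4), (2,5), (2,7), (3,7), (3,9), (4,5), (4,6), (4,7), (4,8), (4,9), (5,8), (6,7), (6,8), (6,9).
[7, 5, 4, 4, 3, 3, 3, 3, 2] (degrees: deg(1)=2, deg(2)=4, deg(3)=3, deg(4)=7, deg(5)=3, deg(6)=5, deg(7)=4, deg(8)=3, deg(9)=3)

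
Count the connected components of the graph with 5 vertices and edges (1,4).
4 (components: {1, 4}, {2}, {3}, {5})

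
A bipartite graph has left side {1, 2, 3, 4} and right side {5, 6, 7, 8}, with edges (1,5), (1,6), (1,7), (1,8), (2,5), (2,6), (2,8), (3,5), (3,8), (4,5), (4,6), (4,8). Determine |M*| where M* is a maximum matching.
4 (matching: (1,7), (2,8), (3,5), (4,6); upper bound min(|L|,|R|) = min(4,4) = 4)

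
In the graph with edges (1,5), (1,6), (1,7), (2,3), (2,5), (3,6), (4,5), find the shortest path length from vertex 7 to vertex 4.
3 (path: 7 -> 1 -> 5 -> 4, 3 edges)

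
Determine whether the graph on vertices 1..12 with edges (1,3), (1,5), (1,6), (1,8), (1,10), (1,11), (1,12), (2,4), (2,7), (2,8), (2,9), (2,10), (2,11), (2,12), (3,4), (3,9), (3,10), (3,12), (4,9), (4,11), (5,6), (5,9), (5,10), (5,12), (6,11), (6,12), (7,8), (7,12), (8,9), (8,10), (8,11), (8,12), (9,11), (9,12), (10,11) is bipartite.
No (odd cycle of length 3: 12 -> 1 -> 3 -> 12)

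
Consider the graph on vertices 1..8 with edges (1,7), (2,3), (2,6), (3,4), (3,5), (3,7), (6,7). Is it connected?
No, it has 2 components: {1, 2, 3, 4, 5, 6, 7}, {8}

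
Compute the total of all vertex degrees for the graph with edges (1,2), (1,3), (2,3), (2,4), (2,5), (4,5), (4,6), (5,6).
16 (handshake: sum of degrees = 2|E| = 2 x 8 = 16)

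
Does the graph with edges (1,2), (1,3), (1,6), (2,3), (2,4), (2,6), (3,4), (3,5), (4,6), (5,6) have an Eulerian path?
Yes (the graph is connected and exactly 2 vertices have odd degree: {1, 4}; any Eulerian path must start and end at those)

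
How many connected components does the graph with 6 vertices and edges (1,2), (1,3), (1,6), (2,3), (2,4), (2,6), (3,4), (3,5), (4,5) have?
1 (components: {1, 2, 3, 4, 5, 6})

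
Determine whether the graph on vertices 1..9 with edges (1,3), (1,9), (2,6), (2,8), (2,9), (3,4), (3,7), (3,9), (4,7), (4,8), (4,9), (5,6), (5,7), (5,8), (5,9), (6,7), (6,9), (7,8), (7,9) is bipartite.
No (odd cycle of length 3: 3 -> 1 -> 9 -> 3)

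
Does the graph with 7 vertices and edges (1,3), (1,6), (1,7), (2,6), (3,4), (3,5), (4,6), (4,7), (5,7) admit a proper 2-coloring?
Yes. Partition: {1, 2, 4, 5}, {3, 6, 7}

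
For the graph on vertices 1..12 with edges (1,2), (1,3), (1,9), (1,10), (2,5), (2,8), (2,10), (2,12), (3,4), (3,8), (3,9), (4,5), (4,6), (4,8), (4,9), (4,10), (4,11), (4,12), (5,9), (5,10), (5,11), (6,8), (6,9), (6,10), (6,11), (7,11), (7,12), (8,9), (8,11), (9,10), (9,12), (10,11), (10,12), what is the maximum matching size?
6 (matching: (1,3), (2,10), (4,6), (5,9), (7,12), (8,11); upper bound floor(n/2) = floor(12/2) = 6)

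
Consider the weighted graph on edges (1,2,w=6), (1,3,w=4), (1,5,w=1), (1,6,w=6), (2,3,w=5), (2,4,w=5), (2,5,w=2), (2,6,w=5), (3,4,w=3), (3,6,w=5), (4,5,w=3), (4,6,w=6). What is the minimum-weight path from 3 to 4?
3 (path: 3 -> 4; weights 3 = 3)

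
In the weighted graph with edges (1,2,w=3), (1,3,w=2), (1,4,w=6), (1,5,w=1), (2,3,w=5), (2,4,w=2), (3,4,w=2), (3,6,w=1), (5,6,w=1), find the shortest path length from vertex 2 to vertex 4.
2 (path: 2 -> 4; weights 2 = 2)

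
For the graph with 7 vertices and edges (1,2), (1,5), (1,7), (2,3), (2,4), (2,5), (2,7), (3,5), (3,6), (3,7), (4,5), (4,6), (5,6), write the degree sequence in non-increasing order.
[5, 5, 4, 3, 3, 3, 3] (degrees: deg(1)=3, deg(2)=5, deg(3)=4, deg(4)=3, deg(5)=5, deg(6)=3, deg(7)=3)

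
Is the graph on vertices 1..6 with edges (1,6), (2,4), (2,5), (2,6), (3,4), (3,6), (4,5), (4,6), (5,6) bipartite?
No (odd cycle of length 3: 5 -> 6 -> 2 -> 5)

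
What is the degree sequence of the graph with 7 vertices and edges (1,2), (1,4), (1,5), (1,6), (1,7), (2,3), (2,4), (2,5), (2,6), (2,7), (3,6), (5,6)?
[6, 5, 4, 3, 2, 2, 2] (degrees: deg(1)=5, deg(2)=6, deg(3)=2, deg(4)=2, deg(5)=3, deg(6)=4, deg(7)=2)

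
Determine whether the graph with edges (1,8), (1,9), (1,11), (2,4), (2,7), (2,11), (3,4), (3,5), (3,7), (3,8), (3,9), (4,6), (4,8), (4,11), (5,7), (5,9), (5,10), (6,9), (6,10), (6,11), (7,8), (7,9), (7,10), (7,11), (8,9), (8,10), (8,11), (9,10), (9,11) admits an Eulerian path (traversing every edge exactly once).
No (8 vertices have odd degree: {1, 2, 3, 4, 7, 8, 10, 11}; Eulerian path requires 0 or 2)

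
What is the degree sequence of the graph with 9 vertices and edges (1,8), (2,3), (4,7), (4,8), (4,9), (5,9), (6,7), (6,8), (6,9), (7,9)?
[4, 3, 3, 3, 3, 1, 1, 1, 1] (degrees: deg(1)=1, deg(2)=1, deg(3)=1, deg(4)=3, deg(5)=1, deg(6)=3, deg(7)=3, deg(8)=3, deg(9)=4)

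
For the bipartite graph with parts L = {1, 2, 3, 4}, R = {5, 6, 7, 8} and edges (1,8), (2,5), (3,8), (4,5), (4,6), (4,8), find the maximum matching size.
3 (matching: (1,8), (2,5), (4,6); upper bound min(|L|,|R|) = min(4,4) = 4)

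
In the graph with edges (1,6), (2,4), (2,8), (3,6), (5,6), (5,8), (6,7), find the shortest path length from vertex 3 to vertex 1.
2 (path: 3 -> 6 -> 1, 2 edges)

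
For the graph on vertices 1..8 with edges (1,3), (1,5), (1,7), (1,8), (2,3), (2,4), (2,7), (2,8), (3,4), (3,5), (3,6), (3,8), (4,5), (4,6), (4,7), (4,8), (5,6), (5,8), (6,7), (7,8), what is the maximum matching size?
4 (matching: (1,7), (2,8), (3,5), (4,6); upper bound floor(n/2) = floor(8/2) = 4)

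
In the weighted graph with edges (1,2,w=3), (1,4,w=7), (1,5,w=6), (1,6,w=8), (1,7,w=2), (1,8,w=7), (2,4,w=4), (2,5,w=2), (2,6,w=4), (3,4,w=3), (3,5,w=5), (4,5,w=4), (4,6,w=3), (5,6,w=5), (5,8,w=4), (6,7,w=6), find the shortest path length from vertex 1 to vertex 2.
3 (path: 1 -> 2; weights 3 = 3)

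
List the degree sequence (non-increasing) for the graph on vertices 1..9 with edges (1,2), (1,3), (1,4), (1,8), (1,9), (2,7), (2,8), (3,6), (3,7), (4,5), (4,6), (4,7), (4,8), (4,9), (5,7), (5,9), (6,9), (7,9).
[6, 5, 5, 5, 3, 3, 3, 3, 3] (degrees: deg(1)=5, deg(2)=3, deg(3)=3, deg(4)=6, deg(5)=3, deg(6)=3, deg(7)=5, deg(8)=3, deg(9)=5)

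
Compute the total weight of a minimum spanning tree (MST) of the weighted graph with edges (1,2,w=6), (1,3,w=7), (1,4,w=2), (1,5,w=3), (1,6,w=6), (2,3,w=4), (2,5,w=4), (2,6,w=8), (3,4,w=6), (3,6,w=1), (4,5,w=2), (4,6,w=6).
13 (MST edges: (1,4,w=2), (2,3,w=4), (2,5,w=4), (3,6,w=1), (4,5,w=2); sum of weights 2 + 4 + 4 + 1 + 2 = 13)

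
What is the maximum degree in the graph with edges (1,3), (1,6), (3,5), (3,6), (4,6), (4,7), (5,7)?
3 (attained at vertices 3, 6)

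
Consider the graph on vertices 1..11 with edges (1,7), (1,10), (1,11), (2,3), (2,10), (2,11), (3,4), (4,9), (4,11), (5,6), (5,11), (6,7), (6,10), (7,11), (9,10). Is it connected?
No, it has 2 components: {1, 2, 3, 4, 5, 6, 7, 9, 10, 11}, {8}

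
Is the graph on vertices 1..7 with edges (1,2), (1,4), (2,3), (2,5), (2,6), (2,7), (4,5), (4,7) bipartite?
Yes. Partition: {1, 3, 5, 6, 7}, {2, 4}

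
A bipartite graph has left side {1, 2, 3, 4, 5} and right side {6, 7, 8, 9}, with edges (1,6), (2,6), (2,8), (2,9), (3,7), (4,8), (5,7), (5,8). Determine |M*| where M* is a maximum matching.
4 (matching: (1,6), (2,9), (3,7), (4,8); upper bound min(|L|,|R|) = min(5,4) = 4)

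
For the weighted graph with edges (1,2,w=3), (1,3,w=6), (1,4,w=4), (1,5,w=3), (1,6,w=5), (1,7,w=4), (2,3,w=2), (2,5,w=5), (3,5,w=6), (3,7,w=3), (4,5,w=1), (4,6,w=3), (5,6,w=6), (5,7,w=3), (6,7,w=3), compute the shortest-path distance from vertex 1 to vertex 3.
5 (path: 1 -> 2 -> 3; weights 3 + 2 = 5)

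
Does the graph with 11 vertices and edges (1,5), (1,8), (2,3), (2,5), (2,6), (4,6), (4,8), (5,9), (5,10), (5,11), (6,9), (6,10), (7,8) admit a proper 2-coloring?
Yes. Partition: {1, 2, 4, 7, 9, 10, 11}, {3, 5, 6, 8}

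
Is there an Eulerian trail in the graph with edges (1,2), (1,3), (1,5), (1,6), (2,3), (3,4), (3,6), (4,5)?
Yes — and in fact it has an Eulerian circuit (the graph is connected and all 6 vertices have even degree)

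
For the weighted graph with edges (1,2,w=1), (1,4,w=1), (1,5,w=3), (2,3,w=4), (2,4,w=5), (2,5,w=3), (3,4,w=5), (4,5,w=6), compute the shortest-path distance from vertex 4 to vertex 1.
1 (path: 4 -> 1; weights 1 = 1)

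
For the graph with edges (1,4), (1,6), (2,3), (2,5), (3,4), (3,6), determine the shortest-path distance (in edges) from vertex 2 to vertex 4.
2 (path: 2 -> 3 -> 4, 2 edges)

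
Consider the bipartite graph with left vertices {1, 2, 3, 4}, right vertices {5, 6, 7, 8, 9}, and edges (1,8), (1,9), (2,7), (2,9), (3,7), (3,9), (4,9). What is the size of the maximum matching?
3 (matching: (1,8), (2,9), (3,7); upper bound min(|L|,|R|) = min(4,5) = 4)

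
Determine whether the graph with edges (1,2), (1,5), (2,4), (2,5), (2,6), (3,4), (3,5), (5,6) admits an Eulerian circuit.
Yes (the graph is connected and all 6 vertices have even degree)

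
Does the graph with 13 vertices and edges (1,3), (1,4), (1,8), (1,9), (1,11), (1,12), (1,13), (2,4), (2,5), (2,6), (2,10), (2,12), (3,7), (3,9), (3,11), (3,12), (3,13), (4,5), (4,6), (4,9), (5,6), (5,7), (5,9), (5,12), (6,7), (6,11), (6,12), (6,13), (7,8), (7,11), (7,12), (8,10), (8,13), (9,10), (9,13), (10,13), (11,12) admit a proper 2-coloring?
No (odd cycle of length 3: 3 -> 1 -> 9 -> 3)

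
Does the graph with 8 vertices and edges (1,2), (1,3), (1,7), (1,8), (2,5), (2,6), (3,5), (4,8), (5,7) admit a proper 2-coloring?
Yes. Partition: {1, 4, 5, 6}, {2, 3, 7, 8}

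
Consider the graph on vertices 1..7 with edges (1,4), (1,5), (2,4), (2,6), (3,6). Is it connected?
No, it has 2 components: {1, 2, 3, 4, 5, 6}, {7}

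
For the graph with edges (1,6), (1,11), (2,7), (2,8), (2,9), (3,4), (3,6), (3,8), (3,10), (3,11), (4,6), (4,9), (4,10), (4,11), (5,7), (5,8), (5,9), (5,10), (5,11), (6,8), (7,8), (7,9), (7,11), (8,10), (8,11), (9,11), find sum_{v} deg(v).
52 (handshake: sum of degrees = 2|E| = 2 x 26 = 52)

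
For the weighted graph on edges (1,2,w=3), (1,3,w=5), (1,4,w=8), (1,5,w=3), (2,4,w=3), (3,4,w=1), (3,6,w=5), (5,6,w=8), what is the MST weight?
15 (MST edges: (1,2,w=3), (1,5,w=3), (2,4,w=3), (3,4,w=1), (3,6,w=5); sum of weights 3 + 3 + 3 + 1 + 5 = 15)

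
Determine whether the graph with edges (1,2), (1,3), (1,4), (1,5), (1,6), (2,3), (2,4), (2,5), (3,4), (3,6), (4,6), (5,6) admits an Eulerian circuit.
No (2 vertices have odd degree: {1, 5}; Eulerian circuit requires 0)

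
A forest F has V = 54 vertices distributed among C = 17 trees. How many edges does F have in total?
37 (Each of the 17 component trees on V_i vertices has V_i - 1 edges; summing gives V - C = 54 - 17 = 37)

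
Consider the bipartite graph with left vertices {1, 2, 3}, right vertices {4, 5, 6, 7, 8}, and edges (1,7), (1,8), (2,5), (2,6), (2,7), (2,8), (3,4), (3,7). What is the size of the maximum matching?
3 (matching: (1,8), (2,6), (3,7); upper bound min(|L|,|R|) = min(3,5) = 3)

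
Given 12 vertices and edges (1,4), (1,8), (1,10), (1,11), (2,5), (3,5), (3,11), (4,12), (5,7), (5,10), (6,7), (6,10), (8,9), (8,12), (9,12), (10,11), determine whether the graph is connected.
Yes (BFS from 1 visits [1, 4, 8, 10, 11, 12, 9, 5, 6, 3, 2, 7] — all 12 vertices reached)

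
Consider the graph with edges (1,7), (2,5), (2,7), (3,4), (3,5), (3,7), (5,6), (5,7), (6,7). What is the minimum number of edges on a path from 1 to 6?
2 (path: 1 -> 7 -> 6, 2 edges)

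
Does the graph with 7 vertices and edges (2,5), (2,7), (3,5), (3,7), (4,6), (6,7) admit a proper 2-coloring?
Yes. Partition: {1, 2, 3, 6}, {4, 5, 7}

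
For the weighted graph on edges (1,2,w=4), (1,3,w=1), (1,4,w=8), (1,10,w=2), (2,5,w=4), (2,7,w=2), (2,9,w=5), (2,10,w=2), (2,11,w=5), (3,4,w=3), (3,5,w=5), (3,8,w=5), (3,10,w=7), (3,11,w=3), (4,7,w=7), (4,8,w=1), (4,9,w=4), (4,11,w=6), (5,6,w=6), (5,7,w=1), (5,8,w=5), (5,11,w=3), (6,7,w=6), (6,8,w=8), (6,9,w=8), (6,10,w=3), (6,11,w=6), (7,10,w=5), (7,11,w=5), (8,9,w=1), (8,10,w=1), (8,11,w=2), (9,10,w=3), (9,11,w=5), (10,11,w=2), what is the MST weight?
16 (MST edges: (1,3,w=1), (1,10,w=2), (2,7,w=2), (2,10,w=2), (4,8,w=1), (5,7,w=1), (6,10,w=3), (8,9,w=1), (8,10,w=1), (8,11,w=2); sum of weights 1 + 2 + 2 + 2 + 1 + 1 + 3 + 1 + 1 + 2 = 16)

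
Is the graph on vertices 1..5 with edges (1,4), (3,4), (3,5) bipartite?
Yes. Partition: {1, 2, 3}, {4, 5}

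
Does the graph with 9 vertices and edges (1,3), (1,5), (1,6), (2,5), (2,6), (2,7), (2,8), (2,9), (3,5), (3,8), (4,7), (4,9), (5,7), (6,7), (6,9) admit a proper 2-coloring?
No (odd cycle of length 3: 3 -> 1 -> 5 -> 3)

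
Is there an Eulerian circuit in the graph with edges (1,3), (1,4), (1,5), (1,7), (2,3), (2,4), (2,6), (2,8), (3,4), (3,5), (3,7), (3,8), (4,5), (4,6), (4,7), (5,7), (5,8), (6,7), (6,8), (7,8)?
No (2 vertices have odd degree: {5, 8}; Eulerian circuit requires 0)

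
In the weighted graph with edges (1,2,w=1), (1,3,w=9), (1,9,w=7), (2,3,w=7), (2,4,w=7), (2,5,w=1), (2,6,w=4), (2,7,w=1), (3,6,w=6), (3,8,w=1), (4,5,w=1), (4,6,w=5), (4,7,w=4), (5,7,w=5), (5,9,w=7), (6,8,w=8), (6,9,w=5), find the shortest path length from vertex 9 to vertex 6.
5 (path: 9 -> 6; weights 5 = 5)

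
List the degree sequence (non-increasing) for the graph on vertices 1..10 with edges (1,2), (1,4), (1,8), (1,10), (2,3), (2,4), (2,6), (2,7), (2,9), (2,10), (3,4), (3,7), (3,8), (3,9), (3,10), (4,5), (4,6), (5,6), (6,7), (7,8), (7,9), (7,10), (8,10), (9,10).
[7, 6, 6, 6, 5, 4, 4, 4, 4, 2] (degrees: deg(1)=4, deg(2)=7, deg(3)=6, deg(4)=5, deg(5)=2, deg(6)=4, deg(7)=6, deg(8)=4, deg(9)=4, deg(10)=6)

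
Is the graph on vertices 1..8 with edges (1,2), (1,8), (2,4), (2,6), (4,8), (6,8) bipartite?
Yes. Partition: {1, 3, 4, 5, 6, 7}, {2, 8}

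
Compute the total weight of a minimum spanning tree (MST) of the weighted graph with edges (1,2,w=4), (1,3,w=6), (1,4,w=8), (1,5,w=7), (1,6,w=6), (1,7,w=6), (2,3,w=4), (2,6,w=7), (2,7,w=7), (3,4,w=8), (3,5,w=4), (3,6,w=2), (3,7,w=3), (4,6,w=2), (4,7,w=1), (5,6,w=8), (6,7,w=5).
17 (MST edges: (1,2,w=4), (2,3,w=4), (3,5,w=4), (3,6,w=2), (4,6,w=2), (4,7,w=1); sum of weights 4 + 4 + 4 + 2 + 2 + 1 = 17)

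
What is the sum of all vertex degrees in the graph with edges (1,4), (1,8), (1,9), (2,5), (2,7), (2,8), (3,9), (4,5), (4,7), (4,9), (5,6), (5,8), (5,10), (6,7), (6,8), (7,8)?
32 (handshake: sum of degrees = 2|E| = 2 x 16 = 32)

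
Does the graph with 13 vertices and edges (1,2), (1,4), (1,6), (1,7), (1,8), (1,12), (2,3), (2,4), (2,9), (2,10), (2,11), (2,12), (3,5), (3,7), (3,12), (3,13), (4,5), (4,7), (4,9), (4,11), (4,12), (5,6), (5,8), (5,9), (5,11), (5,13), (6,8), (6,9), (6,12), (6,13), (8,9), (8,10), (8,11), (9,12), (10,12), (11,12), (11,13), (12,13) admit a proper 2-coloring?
No (odd cycle of length 3: 8 -> 1 -> 6 -> 8)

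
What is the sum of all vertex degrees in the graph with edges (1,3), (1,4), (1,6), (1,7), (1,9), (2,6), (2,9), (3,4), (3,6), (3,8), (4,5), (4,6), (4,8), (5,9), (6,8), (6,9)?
32 (handshake: sum of degrees = 2|E| = 2 x 16 = 32)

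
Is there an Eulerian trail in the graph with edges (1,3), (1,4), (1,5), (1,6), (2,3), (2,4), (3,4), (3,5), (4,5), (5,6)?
Yes — and in fact it has an Eulerian circuit (the graph is connected and all 6 vertices have even degree)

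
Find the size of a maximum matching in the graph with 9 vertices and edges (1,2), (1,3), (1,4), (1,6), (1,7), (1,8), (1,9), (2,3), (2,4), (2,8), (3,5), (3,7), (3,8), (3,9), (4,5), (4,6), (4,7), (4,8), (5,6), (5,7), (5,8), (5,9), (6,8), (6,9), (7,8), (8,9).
4 (matching: (2,4), (3,7), (5,9), (6,8); upper bound floor(n/2) = floor(9/2) = 4)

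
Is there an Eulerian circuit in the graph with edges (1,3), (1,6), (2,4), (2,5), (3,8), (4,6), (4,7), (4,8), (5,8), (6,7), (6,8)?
Yes (the graph is connected and all 8 vertices have even degree)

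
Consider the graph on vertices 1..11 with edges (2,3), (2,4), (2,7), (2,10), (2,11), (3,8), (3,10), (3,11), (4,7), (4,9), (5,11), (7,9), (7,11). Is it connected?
No, it has 3 components: {1}, {2, 3, 4, 5, 7, 8, 9, 10, 11}, {6}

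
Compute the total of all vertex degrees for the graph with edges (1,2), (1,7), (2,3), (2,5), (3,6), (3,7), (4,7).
14 (handshake: sum of degrees = 2|E| = 2 x 7 = 14)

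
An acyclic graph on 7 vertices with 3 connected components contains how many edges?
4 (Each of the 3 component trees on V_i vertices has V_i - 1 edges; summing gives V - C = 7 - 3 = 4)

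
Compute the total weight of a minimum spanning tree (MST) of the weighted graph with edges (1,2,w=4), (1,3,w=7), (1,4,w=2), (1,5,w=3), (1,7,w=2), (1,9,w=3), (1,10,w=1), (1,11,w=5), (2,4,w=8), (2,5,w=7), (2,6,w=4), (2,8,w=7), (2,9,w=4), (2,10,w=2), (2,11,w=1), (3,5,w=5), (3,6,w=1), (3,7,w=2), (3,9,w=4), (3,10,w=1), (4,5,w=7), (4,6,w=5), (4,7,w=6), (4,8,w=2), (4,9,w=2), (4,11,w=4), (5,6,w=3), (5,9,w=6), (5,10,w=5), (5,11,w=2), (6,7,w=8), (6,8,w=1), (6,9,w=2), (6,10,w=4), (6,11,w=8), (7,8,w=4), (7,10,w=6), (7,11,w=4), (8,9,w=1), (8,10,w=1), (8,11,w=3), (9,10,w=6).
14 (MST edges: (1,4,w=2), (1,7,w=2), (1,10,w=1), (2,10,w=2), (2,11,w=1), (3,6,w=1), (3,10,w=1), (5,11,w=2), (6,8,w=1), (8,9,w=1); sum of weights 2 + 2 + 1 + 2 + 1 + 1 + 1 + 2 + 1 + 1 = 14)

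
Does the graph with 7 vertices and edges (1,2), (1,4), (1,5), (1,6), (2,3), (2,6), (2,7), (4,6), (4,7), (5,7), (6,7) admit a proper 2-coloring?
No (odd cycle of length 3: 2 -> 1 -> 6 -> 2)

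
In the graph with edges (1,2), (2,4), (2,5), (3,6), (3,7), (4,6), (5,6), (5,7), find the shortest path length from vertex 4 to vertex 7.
3 (path: 4 -> 6 -> 5 -> 7, 3 edges)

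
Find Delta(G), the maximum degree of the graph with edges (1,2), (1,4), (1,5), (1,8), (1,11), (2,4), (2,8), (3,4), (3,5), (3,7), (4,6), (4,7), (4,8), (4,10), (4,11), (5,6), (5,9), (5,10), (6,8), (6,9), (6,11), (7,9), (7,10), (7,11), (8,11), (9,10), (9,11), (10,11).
8 (attained at vertex 4)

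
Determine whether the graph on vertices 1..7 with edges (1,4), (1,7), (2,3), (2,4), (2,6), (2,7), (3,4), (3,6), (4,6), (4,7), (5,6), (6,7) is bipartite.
No (odd cycle of length 3: 7 -> 1 -> 4 -> 7)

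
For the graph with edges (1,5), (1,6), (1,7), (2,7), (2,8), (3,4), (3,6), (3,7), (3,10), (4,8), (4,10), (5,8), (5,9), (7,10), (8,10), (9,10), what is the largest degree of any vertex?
5 (attained at vertex 10)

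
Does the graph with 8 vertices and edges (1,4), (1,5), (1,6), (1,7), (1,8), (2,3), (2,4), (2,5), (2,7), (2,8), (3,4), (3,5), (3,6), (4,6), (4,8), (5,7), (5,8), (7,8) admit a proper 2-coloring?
No (odd cycle of length 3: 4 -> 1 -> 8 -> 4)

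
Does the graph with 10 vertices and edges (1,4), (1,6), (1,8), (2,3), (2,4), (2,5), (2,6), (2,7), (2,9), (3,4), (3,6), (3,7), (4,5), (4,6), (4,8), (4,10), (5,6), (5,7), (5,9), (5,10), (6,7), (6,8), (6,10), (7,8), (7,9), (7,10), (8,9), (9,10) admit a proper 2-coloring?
No (odd cycle of length 3: 8 -> 1 -> 4 -> 8)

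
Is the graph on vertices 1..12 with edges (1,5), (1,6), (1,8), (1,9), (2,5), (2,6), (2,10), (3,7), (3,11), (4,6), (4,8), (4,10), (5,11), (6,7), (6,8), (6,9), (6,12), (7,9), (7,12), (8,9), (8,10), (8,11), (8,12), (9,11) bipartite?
No (odd cycle of length 3: 6 -> 1 -> 8 -> 6)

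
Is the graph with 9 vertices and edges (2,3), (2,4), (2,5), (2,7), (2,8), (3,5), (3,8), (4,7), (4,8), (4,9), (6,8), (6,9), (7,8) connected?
No, it has 2 components: {1}, {2, 3, 4, 5, 6, 7, 8, 9}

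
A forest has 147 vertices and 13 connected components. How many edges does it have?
134 (Each of the 13 component trees on V_i vertices has V_i - 1 edges; summing gives V - C = 147 - 13 = 134)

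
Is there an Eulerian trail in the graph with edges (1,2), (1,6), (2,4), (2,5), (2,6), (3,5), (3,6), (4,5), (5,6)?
Yes — and in fact it has an Eulerian circuit (the graph is connected and all 6 vertices have even degree)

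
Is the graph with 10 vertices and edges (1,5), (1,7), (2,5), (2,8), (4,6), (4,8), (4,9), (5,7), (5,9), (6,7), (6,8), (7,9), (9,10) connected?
No, it has 2 components: {1, 2, 4, 5, 6, 7, 8, 9, 10}, {3}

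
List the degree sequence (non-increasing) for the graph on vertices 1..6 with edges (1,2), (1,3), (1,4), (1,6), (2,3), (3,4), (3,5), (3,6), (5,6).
[5, 4, 3, 2, 2, 2] (degrees: deg(1)=4, deg(2)=2, deg(3)=5, deg(4)=2, deg(5)=2, deg(6)=3)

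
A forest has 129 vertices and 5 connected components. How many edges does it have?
124 (Each of the 5 component trees on V_i vertices has V_i - 1 edges; summing gives V - C = 129 - 5 = 124)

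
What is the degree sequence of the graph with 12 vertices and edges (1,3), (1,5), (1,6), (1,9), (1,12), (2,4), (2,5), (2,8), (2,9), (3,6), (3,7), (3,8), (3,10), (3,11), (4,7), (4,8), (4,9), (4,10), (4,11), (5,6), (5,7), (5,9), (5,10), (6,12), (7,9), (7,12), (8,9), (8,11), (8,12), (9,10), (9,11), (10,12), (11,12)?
[8, 6, 6, 6, 6, 6, 5, 5, 5, 5, 4, 4] (degrees: deg(1)=5, deg(2)=4, deg(3)=6, deg(4)=6, deg(5)=6, deg(6)=4, deg(7)=5, deg(8)=6, deg(9)=8, deg(10)=5, deg(11)=5, deg(12)=6)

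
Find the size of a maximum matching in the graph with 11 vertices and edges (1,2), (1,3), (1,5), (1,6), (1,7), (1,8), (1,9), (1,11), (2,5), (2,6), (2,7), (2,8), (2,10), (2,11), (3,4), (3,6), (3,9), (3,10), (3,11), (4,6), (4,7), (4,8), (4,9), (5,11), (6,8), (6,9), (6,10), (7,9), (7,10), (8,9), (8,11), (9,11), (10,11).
5 (matching: (1,8), (2,7), (4,9), (5,11), (6,10); upper bound floor(n/2) = floor(11/2) = 5)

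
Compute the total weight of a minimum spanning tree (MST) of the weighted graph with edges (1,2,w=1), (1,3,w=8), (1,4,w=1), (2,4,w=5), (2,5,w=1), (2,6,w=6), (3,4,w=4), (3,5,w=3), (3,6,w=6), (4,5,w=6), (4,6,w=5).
11 (MST edges: (1,2,w=1), (1,4,w=1), (2,5,w=1), (3,5,w=3), (4,6,w=5); sum of weights 1 + 1 + 1 + 3 + 5 = 11)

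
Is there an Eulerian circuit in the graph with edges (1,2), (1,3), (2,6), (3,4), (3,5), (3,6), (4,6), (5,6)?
Yes (the graph is connected and all 6 vertices have even degree)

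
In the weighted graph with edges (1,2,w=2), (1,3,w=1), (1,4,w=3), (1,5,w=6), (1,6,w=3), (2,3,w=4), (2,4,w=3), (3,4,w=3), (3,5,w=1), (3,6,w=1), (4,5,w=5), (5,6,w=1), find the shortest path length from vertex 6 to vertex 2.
4 (path: 6 -> 3 -> 1 -> 2; weights 1 + 1 + 2 = 4)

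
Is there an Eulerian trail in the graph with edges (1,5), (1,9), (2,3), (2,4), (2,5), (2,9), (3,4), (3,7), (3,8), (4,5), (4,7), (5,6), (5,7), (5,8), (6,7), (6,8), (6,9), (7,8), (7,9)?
Yes — and in fact it has an Eulerian circuit (the graph is connected and all 9 vertices have even degree)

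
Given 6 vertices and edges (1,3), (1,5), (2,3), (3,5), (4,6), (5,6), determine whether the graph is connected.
Yes (BFS from 1 visits [1, 3, 5, 2, 6, 4] — all 6 vertices reached)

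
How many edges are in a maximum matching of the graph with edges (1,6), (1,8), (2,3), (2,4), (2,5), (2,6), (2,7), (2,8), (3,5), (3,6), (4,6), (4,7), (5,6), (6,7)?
4 (matching: (1,8), (2,5), (3,6), (4,7); upper bound floor(n/2) = floor(8/2) = 4)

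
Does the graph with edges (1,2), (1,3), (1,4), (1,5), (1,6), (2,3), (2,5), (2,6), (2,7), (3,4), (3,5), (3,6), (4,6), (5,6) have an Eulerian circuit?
No (6 vertices have odd degree: {1, 2, 3, 4, 6, 7}; Eulerian circuit requires 0)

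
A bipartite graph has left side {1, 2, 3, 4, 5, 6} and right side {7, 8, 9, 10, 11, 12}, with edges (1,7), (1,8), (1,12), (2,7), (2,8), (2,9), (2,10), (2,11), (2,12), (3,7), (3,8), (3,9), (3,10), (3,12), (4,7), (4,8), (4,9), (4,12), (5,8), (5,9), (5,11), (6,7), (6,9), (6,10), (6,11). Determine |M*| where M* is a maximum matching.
6 (matching: (1,12), (2,11), (3,10), (4,9), (5,8), (6,7); upper bound min(|L|,|R|) = min(6,6) = 6)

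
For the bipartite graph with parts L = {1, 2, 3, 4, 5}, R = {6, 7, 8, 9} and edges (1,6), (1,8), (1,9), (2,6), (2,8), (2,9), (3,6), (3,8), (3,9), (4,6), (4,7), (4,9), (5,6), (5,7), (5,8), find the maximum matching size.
4 (matching: (1,9), (2,8), (3,6), (4,7); upper bound min(|L|,|R|) = min(5,4) = 4)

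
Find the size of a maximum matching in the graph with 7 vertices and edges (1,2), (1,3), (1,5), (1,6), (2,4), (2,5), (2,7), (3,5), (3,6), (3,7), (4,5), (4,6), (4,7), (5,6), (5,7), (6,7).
3 (matching: (1,3), (4,5), (6,7); upper bound floor(n/2) = floor(7/2) = 3)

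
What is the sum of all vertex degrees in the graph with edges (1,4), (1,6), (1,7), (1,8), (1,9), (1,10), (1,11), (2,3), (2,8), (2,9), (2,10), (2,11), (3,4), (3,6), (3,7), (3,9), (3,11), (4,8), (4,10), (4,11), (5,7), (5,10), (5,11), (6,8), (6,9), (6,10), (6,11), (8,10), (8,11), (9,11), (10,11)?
62 (handshake: sum of degrees = 2|E| = 2 x 31 = 62)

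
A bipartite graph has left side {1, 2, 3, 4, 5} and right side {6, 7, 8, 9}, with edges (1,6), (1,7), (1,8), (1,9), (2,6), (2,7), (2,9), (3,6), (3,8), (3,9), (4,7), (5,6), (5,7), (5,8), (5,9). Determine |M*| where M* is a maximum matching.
4 (matching: (1,9), (2,7), (3,8), (5,6); upper bound min(|L|,|R|) = min(5,4) = 4)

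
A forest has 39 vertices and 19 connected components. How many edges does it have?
20 (Each of the 19 component trees on V_i vertices has V_i - 1 edges; summing gives V - C = 39 - 19 = 20)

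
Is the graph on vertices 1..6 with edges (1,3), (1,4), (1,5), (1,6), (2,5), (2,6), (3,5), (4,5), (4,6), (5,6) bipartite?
No (odd cycle of length 3: 3 -> 1 -> 5 -> 3)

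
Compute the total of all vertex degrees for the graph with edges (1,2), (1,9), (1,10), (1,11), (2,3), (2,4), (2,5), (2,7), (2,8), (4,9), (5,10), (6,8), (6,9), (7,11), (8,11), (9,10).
32 (handshake: sum of degrees = 2|E| = 2 x 16 = 32)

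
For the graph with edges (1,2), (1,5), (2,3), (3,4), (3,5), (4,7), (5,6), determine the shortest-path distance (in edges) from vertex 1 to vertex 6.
2 (path: 1 -> 5 -> 6, 2 edges)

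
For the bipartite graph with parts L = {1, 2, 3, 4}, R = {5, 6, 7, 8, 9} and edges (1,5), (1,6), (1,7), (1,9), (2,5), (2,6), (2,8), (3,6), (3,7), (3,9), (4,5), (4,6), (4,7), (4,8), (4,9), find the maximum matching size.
4 (matching: (1,9), (2,8), (3,7), (4,6); upper bound min(|L|,|R|) = min(4,5) = 4)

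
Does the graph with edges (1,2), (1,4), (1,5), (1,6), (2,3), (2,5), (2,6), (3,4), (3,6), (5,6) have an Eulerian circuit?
No (2 vertices have odd degree: {3, 5}; Eulerian circuit requires 0)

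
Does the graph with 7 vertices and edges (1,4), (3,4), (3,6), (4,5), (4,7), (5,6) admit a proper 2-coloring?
Yes. Partition: {1, 2, 3, 5, 7}, {4, 6}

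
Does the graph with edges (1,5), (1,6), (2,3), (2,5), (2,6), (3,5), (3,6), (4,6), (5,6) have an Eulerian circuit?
No (4 vertices have odd degree: {2, 3, 4, 6}; Eulerian circuit requires 0)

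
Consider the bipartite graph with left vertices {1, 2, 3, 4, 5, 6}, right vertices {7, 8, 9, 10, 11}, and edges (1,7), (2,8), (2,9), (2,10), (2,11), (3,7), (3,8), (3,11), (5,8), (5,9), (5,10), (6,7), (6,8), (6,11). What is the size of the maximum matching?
5 (matching: (1,7), (2,9), (3,11), (5,10), (6,8); upper bound min(|L|,|R|) = min(6,5) = 5)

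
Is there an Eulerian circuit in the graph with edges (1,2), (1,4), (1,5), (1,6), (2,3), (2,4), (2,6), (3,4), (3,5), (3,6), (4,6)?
Yes (the graph is connected and all 6 vertices have even degree)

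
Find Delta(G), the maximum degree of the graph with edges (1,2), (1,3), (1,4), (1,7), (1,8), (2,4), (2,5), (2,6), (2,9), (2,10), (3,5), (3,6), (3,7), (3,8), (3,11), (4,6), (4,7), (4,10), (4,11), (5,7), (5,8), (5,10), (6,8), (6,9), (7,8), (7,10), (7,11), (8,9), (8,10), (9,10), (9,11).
7 (attained at vertices 7, 8)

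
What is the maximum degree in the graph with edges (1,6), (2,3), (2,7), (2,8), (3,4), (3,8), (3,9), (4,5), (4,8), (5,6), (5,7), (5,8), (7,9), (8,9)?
5 (attained at vertex 8)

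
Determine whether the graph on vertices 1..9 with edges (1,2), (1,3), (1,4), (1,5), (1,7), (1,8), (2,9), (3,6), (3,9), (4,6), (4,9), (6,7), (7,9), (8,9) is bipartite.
Yes. Partition: {1, 6, 9}, {2, 3, 4, 5, 7, 8}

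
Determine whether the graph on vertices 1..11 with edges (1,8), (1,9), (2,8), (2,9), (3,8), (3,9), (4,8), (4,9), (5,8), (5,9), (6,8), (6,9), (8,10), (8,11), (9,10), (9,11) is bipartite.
Yes. Partition: {1, 2, 3, 4, 5, 6, 7, 10, 11}, {8, 9}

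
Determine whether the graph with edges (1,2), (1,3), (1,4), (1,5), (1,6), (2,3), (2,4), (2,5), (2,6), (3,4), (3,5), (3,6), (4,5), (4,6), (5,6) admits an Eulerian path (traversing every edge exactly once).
No (6 vertices have odd degree: {1, 2, 3, 4, 5, 6}; Eulerian path requires 0 or 2)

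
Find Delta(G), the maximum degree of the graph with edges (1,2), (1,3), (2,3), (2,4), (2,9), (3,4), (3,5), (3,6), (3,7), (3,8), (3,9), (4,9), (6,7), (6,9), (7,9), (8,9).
8 (attained at vertex 3)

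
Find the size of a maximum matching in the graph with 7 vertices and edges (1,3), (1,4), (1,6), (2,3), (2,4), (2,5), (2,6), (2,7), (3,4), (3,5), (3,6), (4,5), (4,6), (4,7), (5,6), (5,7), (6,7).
3 (matching: (2,6), (3,5), (4,7); upper bound floor(n/2) = floor(7/2) = 3)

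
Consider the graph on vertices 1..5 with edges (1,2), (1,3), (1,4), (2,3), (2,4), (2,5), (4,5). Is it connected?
Yes (BFS from 1 visits [1, 2, 3, 4, 5] — all 5 vertices reached)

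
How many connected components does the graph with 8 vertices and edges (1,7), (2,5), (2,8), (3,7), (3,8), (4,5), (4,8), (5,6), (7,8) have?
1 (components: {1, 2, 3, 4, 5, 6, 7, 8})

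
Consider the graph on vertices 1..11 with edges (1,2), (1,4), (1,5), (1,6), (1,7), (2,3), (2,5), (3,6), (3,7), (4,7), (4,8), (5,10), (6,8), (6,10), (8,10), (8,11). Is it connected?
No, it has 2 components: {1, 2, 3, 4, 5, 6, 7, 8, 10, 11}, {9}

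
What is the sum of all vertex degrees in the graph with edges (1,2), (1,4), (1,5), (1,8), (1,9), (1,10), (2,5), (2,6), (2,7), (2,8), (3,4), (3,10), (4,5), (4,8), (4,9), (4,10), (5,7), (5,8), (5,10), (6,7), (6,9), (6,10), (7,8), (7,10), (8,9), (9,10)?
52 (handshake: sum of degrees = 2|E| = 2 x 26 = 52)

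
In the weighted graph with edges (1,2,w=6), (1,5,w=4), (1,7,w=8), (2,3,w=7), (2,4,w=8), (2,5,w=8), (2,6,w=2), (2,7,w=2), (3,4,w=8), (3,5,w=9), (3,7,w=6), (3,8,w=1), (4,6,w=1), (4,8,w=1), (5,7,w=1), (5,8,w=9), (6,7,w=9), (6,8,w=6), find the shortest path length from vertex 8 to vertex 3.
1 (path: 8 -> 3; weights 1 = 1)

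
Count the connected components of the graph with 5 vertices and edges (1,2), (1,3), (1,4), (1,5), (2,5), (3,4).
1 (components: {1, 2, 3, 4, 5})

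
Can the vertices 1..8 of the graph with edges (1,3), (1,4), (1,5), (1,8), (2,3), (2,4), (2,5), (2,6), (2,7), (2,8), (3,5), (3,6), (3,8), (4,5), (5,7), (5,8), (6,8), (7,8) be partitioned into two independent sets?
No (odd cycle of length 3: 8 -> 1 -> 3 -> 8)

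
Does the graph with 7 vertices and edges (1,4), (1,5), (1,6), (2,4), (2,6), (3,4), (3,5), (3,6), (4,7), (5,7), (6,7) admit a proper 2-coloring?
Yes. Partition: {1, 2, 3, 7}, {4, 5, 6}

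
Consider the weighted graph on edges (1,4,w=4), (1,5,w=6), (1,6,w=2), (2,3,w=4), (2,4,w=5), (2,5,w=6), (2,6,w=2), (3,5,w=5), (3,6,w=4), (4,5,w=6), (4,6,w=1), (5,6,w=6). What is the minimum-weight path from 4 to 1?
3 (path: 4 -> 6 -> 1; weights 1 + 2 = 3)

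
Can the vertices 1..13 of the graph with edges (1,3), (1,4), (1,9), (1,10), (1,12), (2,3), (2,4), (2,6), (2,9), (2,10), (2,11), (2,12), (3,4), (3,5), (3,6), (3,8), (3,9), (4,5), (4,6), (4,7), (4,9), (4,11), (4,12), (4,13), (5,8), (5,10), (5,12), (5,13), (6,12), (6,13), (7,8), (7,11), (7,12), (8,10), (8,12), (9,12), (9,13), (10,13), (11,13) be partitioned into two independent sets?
No (odd cycle of length 3: 4 -> 1 -> 9 -> 4)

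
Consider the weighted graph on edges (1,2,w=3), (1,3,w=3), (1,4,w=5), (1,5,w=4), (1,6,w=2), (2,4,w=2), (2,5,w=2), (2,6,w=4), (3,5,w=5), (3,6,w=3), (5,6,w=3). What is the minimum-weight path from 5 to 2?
2 (path: 5 -> 2; weights 2 = 2)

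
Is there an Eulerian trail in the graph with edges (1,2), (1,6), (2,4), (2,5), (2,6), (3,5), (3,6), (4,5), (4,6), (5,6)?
Yes (the graph is connected and exactly 2 vertices have odd degree: {4, 6}; any Eulerian path must start and end at those)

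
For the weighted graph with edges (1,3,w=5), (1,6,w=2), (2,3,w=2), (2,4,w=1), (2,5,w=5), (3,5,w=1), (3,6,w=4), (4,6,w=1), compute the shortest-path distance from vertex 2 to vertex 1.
4 (path: 2 -> 4 -> 6 -> 1; weights 1 + 1 + 2 = 4)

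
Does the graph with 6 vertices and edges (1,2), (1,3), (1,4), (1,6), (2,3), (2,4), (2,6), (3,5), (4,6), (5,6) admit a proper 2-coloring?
No (odd cycle of length 3: 2 -> 1 -> 3 -> 2)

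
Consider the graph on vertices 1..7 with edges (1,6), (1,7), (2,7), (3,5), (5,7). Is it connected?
No, it has 2 components: {1, 2, 3, 5, 6, 7}, {4}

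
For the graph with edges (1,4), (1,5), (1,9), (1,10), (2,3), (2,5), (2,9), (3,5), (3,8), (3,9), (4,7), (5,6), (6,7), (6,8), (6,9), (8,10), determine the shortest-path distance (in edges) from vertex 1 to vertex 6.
2 (path: 1 -> 9 -> 6, 2 edges)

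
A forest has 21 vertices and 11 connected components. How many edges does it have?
10 (Each of the 11 component trees on V_i vertices has V_i - 1 edges; summing gives V - C = 21 - 11 = 10)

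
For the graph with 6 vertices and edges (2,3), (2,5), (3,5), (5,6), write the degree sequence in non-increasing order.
[3, 2, 2, 1, 0, 0] (degrees: deg(1)=0, deg(2)=2, deg(3)=2, deg(4)=0, deg(5)=3, deg(6)=1)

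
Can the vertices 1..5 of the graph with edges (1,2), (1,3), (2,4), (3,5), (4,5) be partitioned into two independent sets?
No (odd cycle of length 5: 5 -> 3 -> 1 -> 2 -> 4 -> 5)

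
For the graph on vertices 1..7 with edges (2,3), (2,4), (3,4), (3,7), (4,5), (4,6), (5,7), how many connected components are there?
2 (components: {1}, {2, 3, 4, 5, 6, 7})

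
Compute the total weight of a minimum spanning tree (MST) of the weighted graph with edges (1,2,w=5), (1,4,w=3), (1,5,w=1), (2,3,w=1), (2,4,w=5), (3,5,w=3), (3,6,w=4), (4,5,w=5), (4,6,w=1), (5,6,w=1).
7 (MST edges: (1,5,w=1), (2,3,w=1), (3,5,w=3), (4,6,w=1), (5,6,w=1); sum of weights 1 + 1 + 3 + 1 + 1 = 7)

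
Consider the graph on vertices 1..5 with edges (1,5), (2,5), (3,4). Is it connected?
No, it has 2 components: {1, 2, 5}, {3, 4}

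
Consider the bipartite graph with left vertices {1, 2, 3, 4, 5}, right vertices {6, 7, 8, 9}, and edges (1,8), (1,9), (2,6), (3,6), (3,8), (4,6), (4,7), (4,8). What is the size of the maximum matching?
4 (matching: (1,9), (2,6), (3,8), (4,7); upper bound min(|L|,|R|) = min(5,4) = 4)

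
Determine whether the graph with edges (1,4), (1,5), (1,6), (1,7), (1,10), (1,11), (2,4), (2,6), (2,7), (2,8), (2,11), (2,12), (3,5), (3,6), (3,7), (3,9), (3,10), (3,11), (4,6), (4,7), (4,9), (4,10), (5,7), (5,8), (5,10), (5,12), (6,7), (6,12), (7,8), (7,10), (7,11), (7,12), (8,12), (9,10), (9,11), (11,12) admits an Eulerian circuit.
Yes (the graph is connected and all 12 vertices have even degree)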